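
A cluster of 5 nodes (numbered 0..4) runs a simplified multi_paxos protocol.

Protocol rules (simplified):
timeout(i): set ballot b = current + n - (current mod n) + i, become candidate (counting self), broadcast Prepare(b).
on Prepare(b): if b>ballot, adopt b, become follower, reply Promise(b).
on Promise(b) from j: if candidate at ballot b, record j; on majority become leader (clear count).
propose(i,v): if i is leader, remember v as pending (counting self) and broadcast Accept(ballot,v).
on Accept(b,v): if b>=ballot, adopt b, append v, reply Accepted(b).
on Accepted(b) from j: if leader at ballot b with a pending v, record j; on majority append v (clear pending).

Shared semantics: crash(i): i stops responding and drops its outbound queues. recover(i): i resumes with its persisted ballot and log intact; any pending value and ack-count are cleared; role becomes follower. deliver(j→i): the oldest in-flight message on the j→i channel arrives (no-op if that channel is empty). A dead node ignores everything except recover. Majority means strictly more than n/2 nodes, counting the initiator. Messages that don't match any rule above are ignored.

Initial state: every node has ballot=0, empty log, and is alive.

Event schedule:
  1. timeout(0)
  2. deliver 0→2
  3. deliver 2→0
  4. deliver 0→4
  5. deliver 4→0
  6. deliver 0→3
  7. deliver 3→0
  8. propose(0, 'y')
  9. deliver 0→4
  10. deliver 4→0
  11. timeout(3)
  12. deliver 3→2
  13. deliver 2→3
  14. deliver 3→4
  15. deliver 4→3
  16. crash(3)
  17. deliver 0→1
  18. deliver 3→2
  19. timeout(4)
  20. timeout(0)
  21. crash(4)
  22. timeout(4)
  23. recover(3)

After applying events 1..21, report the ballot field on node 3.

13

e1 timeout(0): 0[cand,b=5,-]
e2 deliver 0→2: 2[foll,b=5,-]
e3 deliver 2→0: ·
e4 deliver 0→4: 4[foll,b=5,-]
e5 deliver 4→0: 0[lead,b=5,-]
e6 deliver 0→3: 3[foll,b=5,-]
e7 deliver 3→0: ·
e8 propose(0,'y'): ·
e9 deliver 0→4: 4[foll,b=5,y]
e10 deliver 4→0: ·
e11 timeout(3): 3[cand,b=13,-]
e12 deliver 3→2: 2[foll,b=13,-]
e13 deliver 2→3: ·
e14 deliver 3→4: 4[foll,b=13,y]
e15 deliver 4→3: 3[lead,b=13,-]
e16 crash(3): 3[✗lead,b=13,-]
e17 deliver 0→1: 1[foll,b=5,-]
e18 deliver 3→2: ·
e19 timeout(4): 4[cand,b=19,y]
e20 timeout(0): 0[cand,b=10,-]
e21 crash(4): 4[✗cand,b=19,y]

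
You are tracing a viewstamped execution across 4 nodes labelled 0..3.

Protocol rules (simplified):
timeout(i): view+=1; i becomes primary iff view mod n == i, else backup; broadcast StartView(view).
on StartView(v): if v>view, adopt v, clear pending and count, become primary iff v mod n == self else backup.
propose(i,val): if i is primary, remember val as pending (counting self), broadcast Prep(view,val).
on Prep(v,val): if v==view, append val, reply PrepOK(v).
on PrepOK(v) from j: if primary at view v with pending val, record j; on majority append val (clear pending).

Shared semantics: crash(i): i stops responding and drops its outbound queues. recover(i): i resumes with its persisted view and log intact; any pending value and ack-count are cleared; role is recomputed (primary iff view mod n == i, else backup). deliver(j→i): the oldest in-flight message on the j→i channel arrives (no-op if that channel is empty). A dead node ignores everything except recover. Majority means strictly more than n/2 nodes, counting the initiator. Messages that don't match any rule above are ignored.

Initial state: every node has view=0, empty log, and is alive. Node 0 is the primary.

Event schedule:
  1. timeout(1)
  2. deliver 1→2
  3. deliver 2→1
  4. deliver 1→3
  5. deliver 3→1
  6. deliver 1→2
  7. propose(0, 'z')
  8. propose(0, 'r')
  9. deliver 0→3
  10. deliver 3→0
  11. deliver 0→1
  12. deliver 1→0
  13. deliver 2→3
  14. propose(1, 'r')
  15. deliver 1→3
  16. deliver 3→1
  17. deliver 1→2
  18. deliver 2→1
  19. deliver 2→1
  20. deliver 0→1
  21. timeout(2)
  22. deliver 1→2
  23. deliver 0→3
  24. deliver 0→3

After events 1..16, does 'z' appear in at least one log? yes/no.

[1] timeout(1) → N1(prim v1 [-])
[2] deliver 1→2 → N2(back v1 [-])
[3] deliver 2→1 → ∅
[4] deliver 1→3 → N3(back v1 [-])
[5] deliver 3→1 → ∅
[6] deliver 1→2 → ∅
[7] propose(0,'z') → ∅
[8] propose(0,'r') → ∅
[9] deliver 0→3 → ∅
[10] deliver 3→0 → ∅
[11] deliver 0→1 → ∅
[12] deliver 1→0 → N0(back v1 [-])
[13] deliver 2→3 → ∅
[14] propose(1,'r') → ∅
[15] deliver 1→3 → N3(back v1 [r])
[16] deliver 3→1 → ∅

no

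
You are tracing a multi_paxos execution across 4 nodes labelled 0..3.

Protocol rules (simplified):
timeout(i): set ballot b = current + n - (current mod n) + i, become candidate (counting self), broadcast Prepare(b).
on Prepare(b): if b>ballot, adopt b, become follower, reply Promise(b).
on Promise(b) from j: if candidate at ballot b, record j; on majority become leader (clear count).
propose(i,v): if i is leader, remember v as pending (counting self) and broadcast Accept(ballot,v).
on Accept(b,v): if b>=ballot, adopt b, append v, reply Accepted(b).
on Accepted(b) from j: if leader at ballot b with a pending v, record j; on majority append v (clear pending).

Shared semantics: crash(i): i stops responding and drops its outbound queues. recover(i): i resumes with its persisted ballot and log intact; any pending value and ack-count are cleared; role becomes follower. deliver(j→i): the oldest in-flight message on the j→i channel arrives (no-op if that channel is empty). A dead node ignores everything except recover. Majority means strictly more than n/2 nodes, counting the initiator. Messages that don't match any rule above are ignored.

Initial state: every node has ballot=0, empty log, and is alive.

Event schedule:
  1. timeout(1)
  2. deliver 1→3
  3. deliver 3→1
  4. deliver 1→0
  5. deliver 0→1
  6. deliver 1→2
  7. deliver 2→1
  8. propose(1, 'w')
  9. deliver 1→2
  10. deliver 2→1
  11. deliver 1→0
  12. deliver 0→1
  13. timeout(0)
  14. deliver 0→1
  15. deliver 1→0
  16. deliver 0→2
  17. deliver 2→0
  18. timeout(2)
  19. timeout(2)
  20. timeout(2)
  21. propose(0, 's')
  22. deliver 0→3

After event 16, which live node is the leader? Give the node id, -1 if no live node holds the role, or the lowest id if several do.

-1

step 1 timeout(1): 1={cand,b=5,log=-}
step 2 deliver 1→3: 3={foll,b=5,log=-}
step 3 deliver 3→1: —
step 4 deliver 1→0: 0={foll,b=5,log=-}
step 5 deliver 0→1: 1={lead,b=5,log=-}
step 6 deliver 1→2: 2={foll,b=5,log=-}
step 7 deliver 2→1: —
step 8 propose(1,'w'): —
step 9 deliver 1→2: 2={foll,b=5,log=w}
step 10 deliver 2→1: —
step 11 deliver 1→0: 0={foll,b=5,log=w}
step 12 deliver 0→1: 1={lead,b=5,log=w}
step 13 timeout(0): 0={cand,b=8,log=w}
step 14 deliver 0→1: 1={foll,b=8,log=w}
step 15 deliver 1→0: —
step 16 deliver 0→2: 2={foll,b=8,log=w}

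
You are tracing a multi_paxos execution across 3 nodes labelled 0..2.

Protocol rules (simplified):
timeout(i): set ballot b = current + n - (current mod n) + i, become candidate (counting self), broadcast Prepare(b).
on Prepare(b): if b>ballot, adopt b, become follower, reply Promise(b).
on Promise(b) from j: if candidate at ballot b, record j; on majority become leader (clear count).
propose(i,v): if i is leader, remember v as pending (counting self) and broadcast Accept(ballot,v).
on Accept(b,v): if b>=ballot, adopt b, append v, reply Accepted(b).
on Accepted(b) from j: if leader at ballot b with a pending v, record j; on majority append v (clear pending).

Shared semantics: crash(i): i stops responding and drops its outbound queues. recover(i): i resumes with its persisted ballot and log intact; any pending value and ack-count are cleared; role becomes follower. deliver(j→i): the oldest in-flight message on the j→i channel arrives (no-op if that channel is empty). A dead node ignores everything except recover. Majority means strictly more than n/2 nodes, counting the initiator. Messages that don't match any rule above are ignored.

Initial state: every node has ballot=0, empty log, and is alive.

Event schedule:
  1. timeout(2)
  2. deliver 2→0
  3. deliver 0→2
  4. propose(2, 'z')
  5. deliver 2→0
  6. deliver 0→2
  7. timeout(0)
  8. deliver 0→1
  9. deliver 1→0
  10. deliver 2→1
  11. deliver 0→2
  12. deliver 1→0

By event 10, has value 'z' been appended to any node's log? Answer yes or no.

e1 timeout(2): 2[cand,b=5,-]
e2 deliver 2→0: 0[foll,b=5,-]
e3 deliver 0→2: 2[lead,b=5,-]
e4 propose(2,'z'): ·
e5 deliver 2→0: 0[foll,b=5,z]
e6 deliver 0→2: 2[lead,b=5,z]
e7 timeout(0): 0[cand,b=6,z]
e8 deliver 0→1: 1[foll,b=6,-]
e9 deliver 1→0: 0[lead,b=6,z]
e10 deliver 2→1: ·

yes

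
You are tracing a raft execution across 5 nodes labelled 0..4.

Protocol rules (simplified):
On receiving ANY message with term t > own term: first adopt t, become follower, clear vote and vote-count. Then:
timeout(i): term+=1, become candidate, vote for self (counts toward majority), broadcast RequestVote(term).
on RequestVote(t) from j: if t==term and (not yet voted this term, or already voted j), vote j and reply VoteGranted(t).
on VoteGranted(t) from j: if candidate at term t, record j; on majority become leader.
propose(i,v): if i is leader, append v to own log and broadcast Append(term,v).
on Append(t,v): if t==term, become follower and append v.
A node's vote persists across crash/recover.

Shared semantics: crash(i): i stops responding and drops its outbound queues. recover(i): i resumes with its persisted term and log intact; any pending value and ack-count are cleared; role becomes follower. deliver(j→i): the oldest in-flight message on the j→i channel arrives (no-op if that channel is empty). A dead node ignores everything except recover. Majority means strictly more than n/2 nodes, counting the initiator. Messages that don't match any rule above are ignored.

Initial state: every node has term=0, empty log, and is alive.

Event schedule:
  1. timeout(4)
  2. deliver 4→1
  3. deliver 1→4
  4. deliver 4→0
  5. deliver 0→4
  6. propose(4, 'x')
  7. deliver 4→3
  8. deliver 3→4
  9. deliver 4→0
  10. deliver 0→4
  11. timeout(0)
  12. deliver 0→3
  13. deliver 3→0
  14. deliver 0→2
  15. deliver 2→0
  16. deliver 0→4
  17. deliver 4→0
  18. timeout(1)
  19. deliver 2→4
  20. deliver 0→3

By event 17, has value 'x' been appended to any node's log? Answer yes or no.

yes

1. timeout(4):  <4:cand t1 ->
2. deliver 4→1:  <1:foll t1 ->
3. deliver 1→4:  nop
4. deliver 4→0:  <0:foll t1 ->
5. deliver 0→4:  <4:lead t1 ->
6. propose(4,'x'):  <4:lead t1 x>
7. deliver 4→3:  <3:foll t1 ->
8. deliver 3→4:  nop
9. deliver 4→0:  <0:foll t1 x>
10. deliver 0→4:  nop
11. timeout(0):  <0:cand t2 x>
12. deliver 0→3:  <3:foll t2 ->
13. deliver 3→0:  nop
14. deliver 0→2:  <2:foll t2 ->
15. deliver 2→0:  <0:lead t2 x>
16. deliver 0→4:  <4:foll t2 x>
17. deliver 4→0:  nop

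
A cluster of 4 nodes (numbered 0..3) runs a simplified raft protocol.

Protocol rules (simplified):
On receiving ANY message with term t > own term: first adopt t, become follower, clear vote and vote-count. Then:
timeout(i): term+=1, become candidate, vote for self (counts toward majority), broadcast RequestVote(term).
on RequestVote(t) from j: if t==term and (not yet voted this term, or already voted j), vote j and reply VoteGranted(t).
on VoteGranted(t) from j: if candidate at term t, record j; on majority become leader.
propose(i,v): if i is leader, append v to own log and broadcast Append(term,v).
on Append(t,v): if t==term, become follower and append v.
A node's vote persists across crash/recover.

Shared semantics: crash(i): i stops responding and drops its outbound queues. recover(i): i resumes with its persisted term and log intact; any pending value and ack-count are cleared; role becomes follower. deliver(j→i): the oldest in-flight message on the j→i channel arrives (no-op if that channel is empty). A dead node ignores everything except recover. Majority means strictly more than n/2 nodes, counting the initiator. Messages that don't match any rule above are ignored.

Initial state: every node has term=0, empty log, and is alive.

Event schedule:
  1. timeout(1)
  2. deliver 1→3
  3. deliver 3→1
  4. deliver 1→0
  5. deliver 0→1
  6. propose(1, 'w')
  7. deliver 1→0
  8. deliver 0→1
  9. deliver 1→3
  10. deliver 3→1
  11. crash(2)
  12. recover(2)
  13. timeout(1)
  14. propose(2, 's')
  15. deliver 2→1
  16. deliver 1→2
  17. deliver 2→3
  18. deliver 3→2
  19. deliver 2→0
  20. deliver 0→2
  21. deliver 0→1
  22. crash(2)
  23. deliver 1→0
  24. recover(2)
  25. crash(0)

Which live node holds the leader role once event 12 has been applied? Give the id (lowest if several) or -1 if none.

1

1. timeout(1):  <1:cand t1 ->
2. deliver 1→3:  <3:foll t1 ->
3. deliver 3→1:  nop
4. deliver 1→0:  <0:foll t1 ->
5. deliver 0→1:  <1:lead t1 ->
6. propose(1,'w'):  <1:lead t1 w>
7. deliver 1→0:  <0:foll t1 w>
8. deliver 0→1:  nop
9. deliver 1→3:  <3:foll t1 w>
10. deliver 3→1:  nop
11. crash(2):  <2:✗foll t0 ->
12. recover(2):  <2:foll t0 ->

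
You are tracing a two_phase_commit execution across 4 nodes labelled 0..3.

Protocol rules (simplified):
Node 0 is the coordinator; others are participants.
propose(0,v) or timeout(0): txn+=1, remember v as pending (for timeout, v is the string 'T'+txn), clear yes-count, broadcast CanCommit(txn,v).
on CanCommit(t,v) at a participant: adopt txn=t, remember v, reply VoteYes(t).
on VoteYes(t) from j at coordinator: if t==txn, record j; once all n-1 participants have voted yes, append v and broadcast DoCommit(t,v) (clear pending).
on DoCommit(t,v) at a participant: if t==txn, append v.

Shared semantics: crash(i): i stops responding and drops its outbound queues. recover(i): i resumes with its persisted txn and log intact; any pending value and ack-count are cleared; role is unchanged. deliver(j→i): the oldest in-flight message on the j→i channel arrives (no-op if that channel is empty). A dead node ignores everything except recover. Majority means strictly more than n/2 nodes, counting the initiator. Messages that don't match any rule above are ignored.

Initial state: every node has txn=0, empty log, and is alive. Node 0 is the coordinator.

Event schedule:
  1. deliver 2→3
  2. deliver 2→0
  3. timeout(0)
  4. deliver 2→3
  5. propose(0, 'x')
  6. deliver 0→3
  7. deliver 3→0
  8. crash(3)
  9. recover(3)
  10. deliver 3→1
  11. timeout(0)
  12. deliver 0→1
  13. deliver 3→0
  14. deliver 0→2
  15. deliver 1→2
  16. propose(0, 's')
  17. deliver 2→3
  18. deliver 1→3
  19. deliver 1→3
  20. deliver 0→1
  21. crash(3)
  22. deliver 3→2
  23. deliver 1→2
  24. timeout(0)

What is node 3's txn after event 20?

1

after 1 — deliver 2→3: ·
after 2 — deliver 2→0: ·
after 3 — timeout(0): n0:coor/t1/[-]
after 4 — deliver 2→3: ·
after 5 — propose(0,'x'): n0:coor/t2/[-]
after 6 — deliver 0→3: n3:part/t1/[-]
after 7 — deliver 3→0: ·
after 8 — crash(3): n3:✗part/t1/[-]
after 9 — recover(3): n3:part/t1/[-]
after 10 — deliver 3→1: ·
after 11 — timeout(0): n0:coor/t3/[-]
after 12 — deliver 0→1: n1:part/t1/[-]
after 13 — deliver 3→0: ·
after 14 — deliver 0→2: n2:part/t1/[-]
after 15 — deliver 1→2: ·
after 16 — propose(0,'s'): n0:coor/t4/[-]
after 17 — deliver 2→3: ·
after 18 — deliver 1→3: ·
after 19 — deliver 1→3: ·
after 20 — deliver 0→1: n1:part/t2/[-]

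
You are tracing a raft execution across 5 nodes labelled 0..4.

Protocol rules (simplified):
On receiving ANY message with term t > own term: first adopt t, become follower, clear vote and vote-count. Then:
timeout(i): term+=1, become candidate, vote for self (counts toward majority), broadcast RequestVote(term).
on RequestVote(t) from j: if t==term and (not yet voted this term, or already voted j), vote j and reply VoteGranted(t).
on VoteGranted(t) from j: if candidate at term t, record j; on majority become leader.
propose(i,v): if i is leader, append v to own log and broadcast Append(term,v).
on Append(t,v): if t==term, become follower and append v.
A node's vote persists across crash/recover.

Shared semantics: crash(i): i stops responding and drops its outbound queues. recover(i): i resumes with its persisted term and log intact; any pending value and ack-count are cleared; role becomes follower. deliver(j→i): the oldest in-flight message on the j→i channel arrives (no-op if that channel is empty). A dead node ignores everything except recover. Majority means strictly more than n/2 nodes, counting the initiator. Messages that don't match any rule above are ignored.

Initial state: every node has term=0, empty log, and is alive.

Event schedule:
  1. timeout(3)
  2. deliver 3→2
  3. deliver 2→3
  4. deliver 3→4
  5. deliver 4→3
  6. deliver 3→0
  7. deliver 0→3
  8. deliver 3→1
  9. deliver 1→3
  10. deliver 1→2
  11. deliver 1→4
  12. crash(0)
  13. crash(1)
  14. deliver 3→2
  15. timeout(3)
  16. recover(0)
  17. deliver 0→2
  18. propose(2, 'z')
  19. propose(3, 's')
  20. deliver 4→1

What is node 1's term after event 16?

[1] timeout(3) → N3(cand t1 [-])
[2] deliver 3→2 → N2(foll t1 [-])
[3] deliver 2→3 → ∅
[4] deliver 3→4 → N4(foll t1 [-])
[5] deliver 4→3 → N3(lead t1 [-])
[6] deliver 3→0 → N0(foll t1 [-])
[7] deliver 0→3 → ∅
[8] deliver 3→1 → N1(foll t1 [-])
[9] deliver 1→3 → ∅
[10] deliver 1→2 → ∅
[11] deliver 1→4 → ∅
[12] crash(0) → N0(✗foll t1 [-])
[13] crash(1) → N1(✗foll t1 [-])
[14] deliver 3→2 → ∅
[15] timeout(3) → N3(cand t2 [-])
[16] recover(0) → N0(foll t1 [-])

1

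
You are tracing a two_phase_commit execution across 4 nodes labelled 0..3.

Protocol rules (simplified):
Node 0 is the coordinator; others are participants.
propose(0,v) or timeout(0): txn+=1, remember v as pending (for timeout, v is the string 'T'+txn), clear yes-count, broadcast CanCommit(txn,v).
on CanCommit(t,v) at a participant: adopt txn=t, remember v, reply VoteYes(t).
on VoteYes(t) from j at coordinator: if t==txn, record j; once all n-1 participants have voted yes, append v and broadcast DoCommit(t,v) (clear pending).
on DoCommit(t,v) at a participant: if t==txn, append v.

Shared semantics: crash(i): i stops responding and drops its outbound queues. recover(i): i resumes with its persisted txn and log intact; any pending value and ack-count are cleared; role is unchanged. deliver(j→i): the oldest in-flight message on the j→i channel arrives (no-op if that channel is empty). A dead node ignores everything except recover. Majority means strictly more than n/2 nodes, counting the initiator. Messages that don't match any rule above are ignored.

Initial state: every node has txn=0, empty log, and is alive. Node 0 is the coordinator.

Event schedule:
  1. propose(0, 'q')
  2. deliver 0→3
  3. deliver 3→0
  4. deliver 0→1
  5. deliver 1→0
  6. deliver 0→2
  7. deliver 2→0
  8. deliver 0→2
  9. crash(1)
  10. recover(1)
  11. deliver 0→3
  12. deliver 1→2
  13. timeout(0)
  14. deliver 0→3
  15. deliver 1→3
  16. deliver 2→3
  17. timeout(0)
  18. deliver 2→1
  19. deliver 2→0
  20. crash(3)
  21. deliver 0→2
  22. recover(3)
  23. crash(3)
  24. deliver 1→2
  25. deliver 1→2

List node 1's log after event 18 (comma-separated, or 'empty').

empty

[1] propose(0,'q') → N0(coor t1 [-])
[2] deliver 0→3 → N3(part t1 [-])
[3] deliver 3→0 → ∅
[4] deliver 0→1 → N1(part t1 [-])
[5] deliver 1→0 → ∅
[6] deliver 0→2 → N2(part t1 [-])
[7] deliver 2→0 → N0(coor t1 [q])
[8] deliver 0→2 → N2(part t1 [q])
[9] crash(1) → N1(✗part t1 [-])
[10] recover(1) → N1(part t1 [-])
[11] deliver 0→3 → N3(part t1 [q])
[12] deliver 1→2 → ∅
[13] timeout(0) → N0(coor t2 [q])
[14] deliver 0→3 → N3(part t2 [q])
[15] deliver 1→3 → ∅
[16] deliver 2→3 → ∅
[17] timeout(0) → N0(coor t3 [q])
[18] deliver 2→1 → ∅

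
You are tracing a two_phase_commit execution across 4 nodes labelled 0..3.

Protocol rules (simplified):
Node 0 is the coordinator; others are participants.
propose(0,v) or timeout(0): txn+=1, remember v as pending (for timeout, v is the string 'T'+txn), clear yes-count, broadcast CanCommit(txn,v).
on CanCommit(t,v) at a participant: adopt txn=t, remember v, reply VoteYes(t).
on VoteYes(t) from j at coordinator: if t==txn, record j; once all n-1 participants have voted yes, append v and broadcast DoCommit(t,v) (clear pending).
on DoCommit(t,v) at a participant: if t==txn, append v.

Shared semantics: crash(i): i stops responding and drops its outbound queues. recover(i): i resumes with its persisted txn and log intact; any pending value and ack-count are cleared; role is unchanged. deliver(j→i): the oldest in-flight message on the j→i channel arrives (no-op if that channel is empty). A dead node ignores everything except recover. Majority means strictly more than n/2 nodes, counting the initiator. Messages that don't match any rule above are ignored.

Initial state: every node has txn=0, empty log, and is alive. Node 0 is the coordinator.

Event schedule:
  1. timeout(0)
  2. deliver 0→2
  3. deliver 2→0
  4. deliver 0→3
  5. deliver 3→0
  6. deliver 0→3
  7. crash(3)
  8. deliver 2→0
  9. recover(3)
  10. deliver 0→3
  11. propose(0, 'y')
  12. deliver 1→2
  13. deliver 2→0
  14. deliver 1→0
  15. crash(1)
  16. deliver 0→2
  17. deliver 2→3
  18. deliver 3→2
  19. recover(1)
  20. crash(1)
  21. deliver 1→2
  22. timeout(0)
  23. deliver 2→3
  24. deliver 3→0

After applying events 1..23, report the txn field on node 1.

after 1 — timeout(0): n0:coor/t1/[-]
after 2 — deliver 0→2: n2:part/t1/[-]
after 3 — deliver 2→0: ·
after 4 — deliver 0→3: n3:part/t1/[-]
after 5 — deliver 3→0: ·
after 6 — deliver 0→3: ·
after 7 — crash(3): n3:✗part/t1/[-]
after 8 — deliver 2→0: ·
after 9 — recover(3): n3:part/t1/[-]
after 10 — deliver 0→3: ·
after 11 — propose(0,'y'): n0:coor/t2/[-]
after 12 — deliver 1→2: ·
after 13 — deliver 2→0: ·
after 14 — deliver 1→0: ·
after 15 — crash(1): n1:✗part/t0/[-]
after 16 — deliver 0→2: n2:part/t2/[-]
after 17 — deliver 2→3: ·
after 18 — deliver 3→2: ·
after 19 — recover(1): n1:part/t0/[-]
after 20 — crash(1): n1:✗part/t0/[-]
after 21 — deliver 1→2: ·
after 22 — timeout(0): n0:coor/t3/[-]
after 23 — deliver 2→3: ·

0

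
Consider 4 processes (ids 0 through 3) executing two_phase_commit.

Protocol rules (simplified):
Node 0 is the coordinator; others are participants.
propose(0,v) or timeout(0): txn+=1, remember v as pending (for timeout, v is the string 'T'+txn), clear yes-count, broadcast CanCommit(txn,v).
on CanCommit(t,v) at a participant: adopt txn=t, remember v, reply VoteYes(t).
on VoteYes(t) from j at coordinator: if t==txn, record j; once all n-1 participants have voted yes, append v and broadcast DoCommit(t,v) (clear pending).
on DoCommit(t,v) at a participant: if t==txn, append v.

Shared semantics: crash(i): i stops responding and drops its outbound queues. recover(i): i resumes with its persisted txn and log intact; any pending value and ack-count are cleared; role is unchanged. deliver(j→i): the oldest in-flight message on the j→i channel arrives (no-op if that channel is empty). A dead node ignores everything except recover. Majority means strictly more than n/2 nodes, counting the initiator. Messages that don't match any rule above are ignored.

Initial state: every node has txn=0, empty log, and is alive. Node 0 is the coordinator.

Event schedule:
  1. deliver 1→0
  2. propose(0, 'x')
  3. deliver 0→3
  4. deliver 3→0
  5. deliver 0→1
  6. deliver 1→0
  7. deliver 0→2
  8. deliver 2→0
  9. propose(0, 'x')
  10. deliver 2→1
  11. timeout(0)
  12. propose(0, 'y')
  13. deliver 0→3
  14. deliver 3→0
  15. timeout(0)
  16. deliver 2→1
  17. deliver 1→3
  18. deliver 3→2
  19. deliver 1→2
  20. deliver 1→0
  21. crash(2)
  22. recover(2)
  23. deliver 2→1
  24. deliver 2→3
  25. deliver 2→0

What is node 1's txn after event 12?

1

after 1 — deliver 1→0: ·
after 2 — propose(0,'x'): n0:coor/t1/[-]
after 3 — deliver 0→3: n3:part/t1/[-]
after 4 — deliver 3→0: ·
after 5 — deliver 0→1: n1:part/t1/[-]
after 6 — deliver 1→0: ·
after 7 — deliver 0→2: n2:part/t1/[-]
after 8 — deliver 2→0: n0:coor/t1/[x]
after 9 — propose(0,'x'): n0:coor/t2/[x]
after 10 — deliver 2→1: ·
after 11 — timeout(0): n0:coor/t3/[x]
after 12 — propose(0,'y'): n0:coor/t4/[x]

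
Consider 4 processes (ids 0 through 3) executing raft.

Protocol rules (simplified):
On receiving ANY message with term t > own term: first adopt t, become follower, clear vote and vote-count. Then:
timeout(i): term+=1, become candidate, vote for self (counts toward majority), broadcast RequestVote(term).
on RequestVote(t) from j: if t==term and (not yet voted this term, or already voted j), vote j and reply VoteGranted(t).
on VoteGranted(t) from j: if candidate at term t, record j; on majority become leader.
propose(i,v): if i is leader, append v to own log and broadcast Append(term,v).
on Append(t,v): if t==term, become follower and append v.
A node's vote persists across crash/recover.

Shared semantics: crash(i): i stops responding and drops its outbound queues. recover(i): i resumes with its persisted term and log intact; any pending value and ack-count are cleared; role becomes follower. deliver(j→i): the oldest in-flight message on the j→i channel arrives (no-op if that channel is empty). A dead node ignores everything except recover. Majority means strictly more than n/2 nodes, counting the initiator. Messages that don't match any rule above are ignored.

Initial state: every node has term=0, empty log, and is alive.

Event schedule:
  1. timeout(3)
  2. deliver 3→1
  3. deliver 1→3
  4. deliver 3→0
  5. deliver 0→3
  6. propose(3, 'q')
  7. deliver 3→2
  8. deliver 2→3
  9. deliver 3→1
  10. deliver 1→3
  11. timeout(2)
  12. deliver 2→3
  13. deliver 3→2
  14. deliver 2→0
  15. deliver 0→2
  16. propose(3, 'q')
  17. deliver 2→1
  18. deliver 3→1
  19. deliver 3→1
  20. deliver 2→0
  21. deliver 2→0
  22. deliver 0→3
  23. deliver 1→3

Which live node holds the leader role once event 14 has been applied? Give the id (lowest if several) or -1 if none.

e1 timeout(3): 3[cand,t=1,-]
e2 deliver 3→1: 1[foll,t=1,-]
e3 deliver 1→3: ·
e4 deliver 3→0: 0[foll,t=1,-]
e5 deliver 0→3: 3[lead,t=1,-]
e6 propose(3,'q'): 3[lead,t=1,q]
e7 deliver 3→2: 2[foll,t=1,-]
e8 deliver 2→3: ·
e9 deliver 3→1: 1[foll,t=1,q]
e10 deliver 1→3: ·
e11 timeout(2): 2[cand,t=2,-]
e12 deliver 2→3: 3[foll,t=2,q]
e13 deliver 3→2: ·
e14 deliver 2→0: 0[foll,t=2,-]

-1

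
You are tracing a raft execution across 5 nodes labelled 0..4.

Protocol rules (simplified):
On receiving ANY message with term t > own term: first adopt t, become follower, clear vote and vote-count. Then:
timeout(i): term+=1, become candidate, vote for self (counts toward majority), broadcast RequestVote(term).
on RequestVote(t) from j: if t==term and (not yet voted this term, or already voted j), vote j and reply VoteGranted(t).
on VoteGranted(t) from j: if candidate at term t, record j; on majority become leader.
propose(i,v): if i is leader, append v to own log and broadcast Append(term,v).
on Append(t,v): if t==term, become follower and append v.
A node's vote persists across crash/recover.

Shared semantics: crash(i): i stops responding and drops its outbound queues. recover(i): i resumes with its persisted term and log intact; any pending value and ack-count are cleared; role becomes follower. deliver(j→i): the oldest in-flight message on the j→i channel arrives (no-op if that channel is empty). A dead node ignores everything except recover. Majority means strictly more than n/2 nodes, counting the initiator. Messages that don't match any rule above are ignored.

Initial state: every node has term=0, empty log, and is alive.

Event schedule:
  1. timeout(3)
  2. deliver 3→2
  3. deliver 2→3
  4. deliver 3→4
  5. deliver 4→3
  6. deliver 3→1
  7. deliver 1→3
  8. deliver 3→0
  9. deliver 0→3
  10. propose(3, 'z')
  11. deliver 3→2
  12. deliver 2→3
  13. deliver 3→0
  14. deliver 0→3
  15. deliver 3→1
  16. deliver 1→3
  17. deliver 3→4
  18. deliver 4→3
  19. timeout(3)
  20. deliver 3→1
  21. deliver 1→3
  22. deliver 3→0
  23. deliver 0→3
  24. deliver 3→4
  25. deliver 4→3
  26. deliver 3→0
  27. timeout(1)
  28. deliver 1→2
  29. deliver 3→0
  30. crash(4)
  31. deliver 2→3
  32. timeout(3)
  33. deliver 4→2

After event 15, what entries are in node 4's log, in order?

empty

1. timeout(3):  <3:cand t1 ->
2. deliver 3→2:  <2:foll t1 ->
3. deliver 2→3:  nop
4. deliver 3→4:  <4:foll t1 ->
5. deliver 4→3:  <3:lead t1 ->
6. deliver 3→1:  <1:foll t1 ->
7. deliver 1→3:  nop
8. deliver 3→0:  <0:foll t1 ->
9. deliver 0→3:  nop
10. propose(3,'z'):  <3:lead t1 z>
11. deliver 3→2:  <2:foll t1 z>
12. deliver 2→3:  nop
13. deliver 3→0:  <0:foll t1 z>
14. deliver 0→3:  nop
15. deliver 3→1:  <1:foll t1 z>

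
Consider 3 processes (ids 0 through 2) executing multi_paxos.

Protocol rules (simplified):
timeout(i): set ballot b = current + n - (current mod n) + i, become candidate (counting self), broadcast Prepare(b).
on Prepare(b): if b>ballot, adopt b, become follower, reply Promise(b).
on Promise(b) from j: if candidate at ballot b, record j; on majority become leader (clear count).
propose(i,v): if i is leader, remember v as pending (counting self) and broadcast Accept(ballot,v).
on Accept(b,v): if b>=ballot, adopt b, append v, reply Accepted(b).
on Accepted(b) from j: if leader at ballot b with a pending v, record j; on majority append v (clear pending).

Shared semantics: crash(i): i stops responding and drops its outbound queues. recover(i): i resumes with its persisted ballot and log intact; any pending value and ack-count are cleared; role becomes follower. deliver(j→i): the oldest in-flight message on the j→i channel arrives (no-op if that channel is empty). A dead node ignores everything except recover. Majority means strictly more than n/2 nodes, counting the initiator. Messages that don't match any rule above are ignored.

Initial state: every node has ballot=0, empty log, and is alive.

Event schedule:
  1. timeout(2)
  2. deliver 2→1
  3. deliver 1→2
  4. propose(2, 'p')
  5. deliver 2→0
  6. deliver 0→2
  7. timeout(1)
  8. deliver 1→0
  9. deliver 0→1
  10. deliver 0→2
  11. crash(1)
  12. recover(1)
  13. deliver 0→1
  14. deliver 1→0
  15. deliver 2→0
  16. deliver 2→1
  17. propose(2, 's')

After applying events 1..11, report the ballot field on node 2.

5

1. timeout(2):  <2:cand b5 ->
2. deliver 2→1:  <1:foll b5 ->
3. deliver 1→2:  <2:lead b5 ->
4. propose(2,'p'):  nop
5. deliver 2→0:  <0:foll b5 ->
6. deliver 0→2:  nop
7. timeout(1):  <1:cand b7 ->
8. deliver 1→0:  <0:foll b7 ->
9. deliver 0→1:  <1:lead b7 ->
10. deliver 0→2:  nop
11. crash(1):  <1:✗lead b7 ->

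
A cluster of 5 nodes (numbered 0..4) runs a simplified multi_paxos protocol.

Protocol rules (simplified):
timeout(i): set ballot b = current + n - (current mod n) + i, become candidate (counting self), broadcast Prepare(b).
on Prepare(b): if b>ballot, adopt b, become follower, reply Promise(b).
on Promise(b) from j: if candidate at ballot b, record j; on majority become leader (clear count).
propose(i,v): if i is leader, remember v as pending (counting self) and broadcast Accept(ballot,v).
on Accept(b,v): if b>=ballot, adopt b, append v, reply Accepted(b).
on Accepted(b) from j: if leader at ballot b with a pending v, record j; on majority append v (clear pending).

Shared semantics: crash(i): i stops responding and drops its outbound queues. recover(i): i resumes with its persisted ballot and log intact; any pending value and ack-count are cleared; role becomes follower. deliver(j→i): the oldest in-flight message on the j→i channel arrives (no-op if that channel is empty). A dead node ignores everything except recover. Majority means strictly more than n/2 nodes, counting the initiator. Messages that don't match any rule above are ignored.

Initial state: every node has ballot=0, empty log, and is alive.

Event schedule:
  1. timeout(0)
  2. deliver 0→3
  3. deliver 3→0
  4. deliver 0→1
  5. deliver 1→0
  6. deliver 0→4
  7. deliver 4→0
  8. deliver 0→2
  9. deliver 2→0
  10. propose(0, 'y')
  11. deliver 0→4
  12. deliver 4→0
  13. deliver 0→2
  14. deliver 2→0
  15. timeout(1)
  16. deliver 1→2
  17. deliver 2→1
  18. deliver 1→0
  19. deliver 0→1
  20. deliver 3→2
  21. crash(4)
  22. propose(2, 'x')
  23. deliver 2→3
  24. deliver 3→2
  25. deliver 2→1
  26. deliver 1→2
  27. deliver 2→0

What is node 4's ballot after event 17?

5

step 1 timeout(0): 0={cand,b=5,log=-}
step 2 deliver 0→3: 3={foll,b=5,log=-}
step 3 deliver 3→0: —
step 4 deliver 0→1: 1={foll,b=5,log=-}
step 5 deliver 1→0: 0={lead,b=5,log=-}
step 6 deliver 0→4: 4={foll,b=5,log=-}
step 7 deliver 4→0: —
step 8 deliver 0→2: 2={foll,b=5,log=-}
step 9 deliver 2→0: —
step 10 propose(0,'y'): —
step 11 deliver 0→4: 4={foll,b=5,log=y}
step 12 deliver 4→0: —
step 13 deliver 0→2: 2={foll,b=5,log=y}
step 14 deliver 2→0: 0={lead,b=5,log=y}
step 15 timeout(1): 1={cand,b=11,log=-}
step 16 deliver 1→2: 2={foll,b=11,log=y}
step 17 deliver 2→1: —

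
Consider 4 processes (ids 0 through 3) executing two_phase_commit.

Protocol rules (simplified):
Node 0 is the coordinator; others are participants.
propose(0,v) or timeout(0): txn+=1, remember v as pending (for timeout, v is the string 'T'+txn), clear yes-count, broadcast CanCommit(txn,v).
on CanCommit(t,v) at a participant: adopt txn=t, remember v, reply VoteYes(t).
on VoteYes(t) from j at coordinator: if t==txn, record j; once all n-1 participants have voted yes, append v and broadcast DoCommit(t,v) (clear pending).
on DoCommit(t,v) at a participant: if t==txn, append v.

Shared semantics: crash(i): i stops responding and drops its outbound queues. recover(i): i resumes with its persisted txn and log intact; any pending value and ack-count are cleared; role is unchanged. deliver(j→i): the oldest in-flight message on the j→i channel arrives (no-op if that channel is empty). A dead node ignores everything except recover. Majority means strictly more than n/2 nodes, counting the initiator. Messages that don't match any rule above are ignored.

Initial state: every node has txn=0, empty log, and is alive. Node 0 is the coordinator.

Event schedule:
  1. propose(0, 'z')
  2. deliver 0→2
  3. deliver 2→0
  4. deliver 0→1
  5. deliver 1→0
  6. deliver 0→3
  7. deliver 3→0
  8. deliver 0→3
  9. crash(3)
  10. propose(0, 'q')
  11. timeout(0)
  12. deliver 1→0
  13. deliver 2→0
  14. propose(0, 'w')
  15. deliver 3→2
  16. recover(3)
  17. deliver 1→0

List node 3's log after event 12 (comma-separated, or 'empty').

1. propose(0,'z'):  <0:coor t1 ->
2. deliver 0→2:  <2:part t1 ->
3. deliver 2→0:  nop
4. deliver 0→1:  <1:part t1 ->
5. deliver 1→0:  nop
6. deliver 0→3:  <3:part t1 ->
7. deliver 3→0:  <0:coor t1 z>
8. deliver 0→3:  <3:part t1 z>
9. crash(3):  <3:✗part t1 z>
10. propose(0,'q'):  <0:coor t2 z>
11. timeout(0):  <0:coor t3 z>
12. deliver 1→0:  nop

z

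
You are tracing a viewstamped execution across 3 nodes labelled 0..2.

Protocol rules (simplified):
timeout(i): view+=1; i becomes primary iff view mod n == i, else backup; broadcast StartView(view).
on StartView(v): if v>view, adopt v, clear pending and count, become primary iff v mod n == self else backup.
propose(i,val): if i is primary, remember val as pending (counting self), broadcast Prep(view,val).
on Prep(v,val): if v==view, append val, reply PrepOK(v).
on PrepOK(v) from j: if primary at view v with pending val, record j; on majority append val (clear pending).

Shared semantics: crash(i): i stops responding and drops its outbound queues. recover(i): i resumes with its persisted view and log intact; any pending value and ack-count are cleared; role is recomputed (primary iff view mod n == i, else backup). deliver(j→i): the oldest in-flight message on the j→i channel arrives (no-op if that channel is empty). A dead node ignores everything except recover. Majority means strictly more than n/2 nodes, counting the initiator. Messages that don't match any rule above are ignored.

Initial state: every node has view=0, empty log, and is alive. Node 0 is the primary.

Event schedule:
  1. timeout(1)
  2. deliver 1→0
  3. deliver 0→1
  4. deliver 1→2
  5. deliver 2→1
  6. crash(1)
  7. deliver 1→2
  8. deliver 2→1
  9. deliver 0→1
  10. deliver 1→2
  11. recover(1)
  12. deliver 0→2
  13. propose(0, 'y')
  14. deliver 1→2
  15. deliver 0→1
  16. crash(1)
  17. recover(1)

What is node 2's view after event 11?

after 1 — timeout(1): n1:prim/v1/[-]
after 2 — deliver 1→0: n0:back/v1/[-]
after 3 — deliver 0→1: ·
after 4 — deliver 1→2: n2:back/v1/[-]
after 5 — deliver 2→1: ·
after 6 — crash(1): n1:✗prim/v1/[-]
after 7 — deliver 1→2: ·
after 8 — deliver 2→1: ·
after 9 — deliver 0→1: ·
after 10 — deliver 1→2: ·
after 11 — recover(1): n1:prim/v1/[-]

1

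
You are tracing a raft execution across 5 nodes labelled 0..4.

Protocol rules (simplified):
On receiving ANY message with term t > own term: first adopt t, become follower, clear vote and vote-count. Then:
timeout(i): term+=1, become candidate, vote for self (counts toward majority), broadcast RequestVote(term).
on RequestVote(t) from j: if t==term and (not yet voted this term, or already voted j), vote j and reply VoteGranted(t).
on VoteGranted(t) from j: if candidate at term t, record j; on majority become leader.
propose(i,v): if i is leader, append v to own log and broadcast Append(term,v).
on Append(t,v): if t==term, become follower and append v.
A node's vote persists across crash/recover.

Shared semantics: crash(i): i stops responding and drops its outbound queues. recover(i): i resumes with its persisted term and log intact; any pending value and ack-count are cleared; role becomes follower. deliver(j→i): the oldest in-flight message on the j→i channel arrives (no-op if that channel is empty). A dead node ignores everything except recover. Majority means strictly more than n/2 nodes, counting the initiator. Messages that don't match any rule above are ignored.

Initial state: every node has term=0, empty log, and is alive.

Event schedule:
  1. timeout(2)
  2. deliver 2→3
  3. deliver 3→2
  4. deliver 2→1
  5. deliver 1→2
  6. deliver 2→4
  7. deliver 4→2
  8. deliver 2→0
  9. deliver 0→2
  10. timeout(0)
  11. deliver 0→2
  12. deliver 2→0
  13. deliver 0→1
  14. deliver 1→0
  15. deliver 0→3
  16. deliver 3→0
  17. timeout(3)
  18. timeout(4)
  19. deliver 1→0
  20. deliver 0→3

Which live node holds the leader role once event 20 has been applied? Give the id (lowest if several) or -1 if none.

after 1 — timeout(2): n2:cand/t1/[-]
after 2 — deliver 2→3: n3:foll/t1/[-]
after 3 — deliver 3→2: ·
after 4 — deliver 2→1: n1:foll/t1/[-]
after 5 — deliver 1→2: n2:lead/t1/[-]
after 6 — deliver 2→4: n4:foll/t1/[-]
after 7 — deliver 4→2: ·
after 8 — deliver 2→0: n0:foll/t1/[-]
after 9 — deliver 0→2: ·
after 10 — timeout(0): n0:cand/t2/[-]
after 11 — deliver 0→2: n2:foll/t2/[-]
after 12 — deliver 2→0: ·
after 13 — deliver 0→1: n1:foll/t2/[-]
after 14 — deliver 1→0: n0:lead/t2/[-]
after 15 — deliver 0→3: n3:foll/t2/[-]
after 16 — deliver 3→0: ·
after 17 — timeout(3): n3:cand/t3/[-]
after 18 — timeout(4): n4:cand/t2/[-]
after 19 — deliver 1→0: ·
after 20 — deliver 0→3: ·

0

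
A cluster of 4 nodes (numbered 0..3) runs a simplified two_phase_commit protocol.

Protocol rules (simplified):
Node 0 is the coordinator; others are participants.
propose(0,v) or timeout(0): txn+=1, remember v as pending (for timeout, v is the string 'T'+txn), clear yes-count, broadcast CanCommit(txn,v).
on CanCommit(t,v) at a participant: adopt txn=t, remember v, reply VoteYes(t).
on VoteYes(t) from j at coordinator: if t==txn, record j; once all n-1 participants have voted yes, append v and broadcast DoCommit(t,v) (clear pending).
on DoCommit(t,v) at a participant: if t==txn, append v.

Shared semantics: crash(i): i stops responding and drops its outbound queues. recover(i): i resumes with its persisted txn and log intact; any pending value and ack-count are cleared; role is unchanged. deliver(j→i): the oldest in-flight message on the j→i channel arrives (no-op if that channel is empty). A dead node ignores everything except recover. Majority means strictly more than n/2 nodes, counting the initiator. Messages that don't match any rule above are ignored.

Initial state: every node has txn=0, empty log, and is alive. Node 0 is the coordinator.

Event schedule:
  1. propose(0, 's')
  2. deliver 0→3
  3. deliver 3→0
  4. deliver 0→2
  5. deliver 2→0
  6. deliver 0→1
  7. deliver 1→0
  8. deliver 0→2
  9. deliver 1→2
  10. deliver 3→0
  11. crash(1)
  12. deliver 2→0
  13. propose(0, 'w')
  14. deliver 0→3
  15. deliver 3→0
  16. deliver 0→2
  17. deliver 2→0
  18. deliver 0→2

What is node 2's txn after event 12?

1

after 1 — propose(0,'s'): n0:coor/t1/[-]
after 2 — deliver 0→3: n3:part/t1/[-]
after 3 — deliver 3→0: ·
after 4 — deliver 0→2: n2:part/t1/[-]
after 5 — deliver 2→0: ·
after 6 — deliver 0→1: n1:part/t1/[-]
after 7 — deliver 1→0: n0:coor/t1/[s]
after 8 — deliver 0→2: n2:part/t1/[s]
after 9 — deliver 1→2: ·
after 10 — deliver 3→0: ·
after 11 — crash(1): n1:✗part/t1/[-]
after 12 — deliver 2→0: ·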